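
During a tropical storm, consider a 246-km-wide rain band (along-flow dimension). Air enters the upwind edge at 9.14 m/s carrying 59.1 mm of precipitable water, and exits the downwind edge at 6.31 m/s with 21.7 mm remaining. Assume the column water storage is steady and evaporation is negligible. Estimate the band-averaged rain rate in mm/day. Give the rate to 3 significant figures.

Column moisture flux per unit crosswind length is F = V × PW.
Inflow: F_in = 9.14 × 59.1 = 540.174 mm·m/s
Outflow: F_out = 6.31 × 21.7 = 136.927 mm·m/s
Steady-state rate R = (F_in − F_out)/L = (540.174 − 136.927) / 246000 m = 1.639e-03 mm/s.
R = 1.639e-03 × 3600 × 24 = 142 mm/day.

R ≈ 142 mm/day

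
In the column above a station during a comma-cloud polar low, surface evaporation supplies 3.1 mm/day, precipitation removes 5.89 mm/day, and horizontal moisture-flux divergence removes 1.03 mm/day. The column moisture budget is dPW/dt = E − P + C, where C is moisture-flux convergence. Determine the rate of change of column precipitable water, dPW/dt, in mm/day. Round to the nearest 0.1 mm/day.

dPW/dt ≈ -3.8 mm/day

dPW/dt = E − P + C = 3.1 − 5.89 + (-1.03) = -3.8 mm/day.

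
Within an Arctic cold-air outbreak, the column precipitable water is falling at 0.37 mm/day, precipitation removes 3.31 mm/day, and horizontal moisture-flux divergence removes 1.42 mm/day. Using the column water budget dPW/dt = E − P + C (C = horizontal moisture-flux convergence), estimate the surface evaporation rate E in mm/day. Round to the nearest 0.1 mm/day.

dPW/dt = -0.37 mm/day.
E = dPW/dt + P − C = (-0.37) + 3.31 − (-1.42) = 4.4 mm/day.

E ≈ 4.4 mm/day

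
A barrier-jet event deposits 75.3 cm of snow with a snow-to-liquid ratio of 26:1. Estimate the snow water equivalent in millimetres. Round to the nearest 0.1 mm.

SWE ≈ 29.0 mm

SWE = snow depth / ratio = 75.3 cm / 26 = 2.896 cm = 29.0 mm.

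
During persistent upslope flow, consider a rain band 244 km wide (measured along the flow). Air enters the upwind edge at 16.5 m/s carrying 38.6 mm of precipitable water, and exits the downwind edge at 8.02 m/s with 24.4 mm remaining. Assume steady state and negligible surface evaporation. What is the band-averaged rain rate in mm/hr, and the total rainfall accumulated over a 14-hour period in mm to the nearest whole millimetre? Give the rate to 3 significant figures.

Column moisture flux per unit crosswind length is F = V × PW.
Inflow: F_in = 16.5 × 38.6 = 636.9 mm·m/s
Outflow: F_out = 8.02 × 24.4 = 195.688 mm·m/s
Steady-state rate R = (F_in − F_out)/L = (636.9 − 195.688) / 244000 m = 1.808e-03 mm/s.
R = 1.808e-03 × 3600 = 6.51 mm/hr.
Over 14 h: total = 6.51 × 14 = 91.14 ≈ 91 mm.

R ≈ 6.51 mm/hr; total ≈ 91 mm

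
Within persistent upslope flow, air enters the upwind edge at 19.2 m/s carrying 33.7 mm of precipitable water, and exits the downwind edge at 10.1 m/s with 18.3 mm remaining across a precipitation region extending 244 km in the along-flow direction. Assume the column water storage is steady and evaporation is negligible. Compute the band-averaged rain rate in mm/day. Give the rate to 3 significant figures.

Column moisture flux per unit crosswind length is F = V × PW.
Inflow: F_in = 19.2 × 33.7 = 647.04 mm·m/s
Outflow: F_out = 10.1 × 18.3 = 184.83 mm·m/s
Steady-state rate R = (F_in − F_out)/L = (647.04 − 184.83) / 244000 m = 1.894e-03 mm/s.
R = 1.894e-03 × 3600 × 24 = 164 mm/day.

R ≈ 164 mm/day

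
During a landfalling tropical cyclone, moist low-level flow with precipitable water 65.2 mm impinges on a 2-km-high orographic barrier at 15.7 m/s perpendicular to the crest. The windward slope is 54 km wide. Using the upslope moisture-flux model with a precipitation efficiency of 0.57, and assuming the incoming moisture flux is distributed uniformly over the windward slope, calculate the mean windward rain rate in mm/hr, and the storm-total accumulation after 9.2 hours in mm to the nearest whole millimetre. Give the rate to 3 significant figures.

Incoming column moisture flux per unit ridge length: F = V × PW = 15.7 × 65.2 = 1023.64 mm·m/s.
Spread over the 54 km slope with efficiency ε = 0.57: R = ε·F/W = 0.57 × 1023.64 / 54000 m = 1.081e-02 mm/s.
R = 1.081e-02 × 3600 = 38.9 mm/hr.
Over 9.2 h: total = 38.9 × 9.2 = 357.88 ≈ 358 mm.

R ≈ 38.9 mm/hr; total ≈ 358 mm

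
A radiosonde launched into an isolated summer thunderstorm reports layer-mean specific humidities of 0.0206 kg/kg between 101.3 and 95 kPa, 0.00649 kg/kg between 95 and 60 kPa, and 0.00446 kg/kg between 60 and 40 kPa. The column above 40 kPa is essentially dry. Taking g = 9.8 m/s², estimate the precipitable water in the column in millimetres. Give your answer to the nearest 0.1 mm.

PW ≈ 45.5 mm

Precipitable water is the column-integrated vapour mass per unit area: PW = (1/g) Σ q̄ Δp, with q in kg/kg and Δp in Pa (1 kg/m² of water = 1 mm).
Layer 101.3–95 kPa: Δp = 63 hPa = 6300 Pa, q̄ = 0.0206 kg/kg → 0.0206 × 6300 / 9.8 = 13.24 mm
Layer 95–60 kPa: Δp = 350 hPa = 35000 Pa, q̄ = 0.00649 kg/kg → 0.00649 × 35000 / 9.8 = 23.18 mm
Layer 60–40 kPa: Δp = 200 hPa = 20000 Pa, q̄ = 0.00446 kg/kg → 0.00446 × 20000 / 9.8 = 9.10 mm
PW = 13.24 + 23.18 + 9.10 = 45.52 ≈ 45.5 mm.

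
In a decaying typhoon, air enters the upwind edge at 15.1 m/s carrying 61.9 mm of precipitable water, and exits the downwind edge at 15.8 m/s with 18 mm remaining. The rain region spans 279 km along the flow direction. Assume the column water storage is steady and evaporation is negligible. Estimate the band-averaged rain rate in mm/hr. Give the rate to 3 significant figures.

R ≈ 8.39 mm/hr

Column moisture flux per unit crosswind length is F = V × PW.
Inflow: F_in = 15.1 × 61.9 = 934.69 mm·m/s
Outflow: F_out = 15.8 × 18 = 284.4 mm·m/s
Steady-state rate R = (F_in − F_out)/L = (934.69 − 284.4) / 279000 m = 2.331e-03 mm/s.
R = 2.331e-03 × 3600 = 8.39 mm/hr.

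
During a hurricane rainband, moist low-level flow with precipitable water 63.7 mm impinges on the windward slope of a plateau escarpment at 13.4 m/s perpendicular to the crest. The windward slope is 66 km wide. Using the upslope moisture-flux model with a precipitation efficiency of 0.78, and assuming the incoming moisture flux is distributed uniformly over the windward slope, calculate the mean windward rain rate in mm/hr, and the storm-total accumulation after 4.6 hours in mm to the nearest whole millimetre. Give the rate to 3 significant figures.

R ≈ 36.3 mm/hr; total ≈ 167 mm

Incoming column moisture flux per unit ridge length: F = V × PW = 13.4 × 63.7 = 853.58 mm·m/s.
Spread over the 66 km slope with efficiency ε = 0.78: R = ε·F/W = 0.78 × 853.58 / 66000 m = 1.009e-02 mm/s.
R = 1.009e-02 × 3600 = 36.3 mm/hr.
Over 4.6 h: total = 36.3 × 4.6 = 166.98 ≈ 167 mm.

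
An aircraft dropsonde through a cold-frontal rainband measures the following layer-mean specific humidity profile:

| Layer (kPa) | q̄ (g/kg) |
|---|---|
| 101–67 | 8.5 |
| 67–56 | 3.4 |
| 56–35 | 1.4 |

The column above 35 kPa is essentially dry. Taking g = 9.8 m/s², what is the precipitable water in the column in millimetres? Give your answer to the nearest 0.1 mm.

PW ≈ 36.3 mm

Precipitable water is the column-integrated vapour mass per unit area: PW = (1/g) Σ q̄ Δp, with q in kg/kg and Δp in Pa (1 kg/m² of water = 1 mm).
Layer 101–67 kPa: Δp = 340 hPa = 34000 Pa, q̄ = 0.0085 kg/kg → 0.0085 × 34000 / 9.8 = 29.49 mm
Layer 67–56 kPa: Δp = 110 hPa = 11000 Pa, q̄ = 0.0034 kg/kg → 0.0034 × 11000 / 9.8 = 3.82 mm
Layer 56–35 kPa: Δp = 210 hPa = 21000 Pa, q̄ = 0.0014 kg/kg → 0.0014 × 21000 / 9.8 = 3.00 mm
PW = 29.49 + 3.82 + 3.00 = 36.31 ≈ 36.3 mm.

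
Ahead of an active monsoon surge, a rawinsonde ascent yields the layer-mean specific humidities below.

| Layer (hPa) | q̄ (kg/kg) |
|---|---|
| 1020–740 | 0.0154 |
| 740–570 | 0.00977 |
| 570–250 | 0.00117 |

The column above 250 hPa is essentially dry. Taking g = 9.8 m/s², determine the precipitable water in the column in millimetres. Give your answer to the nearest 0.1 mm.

Precipitable water is the column-integrated vapour mass per unit area: PW = (1/g) Σ q̄ Δp, with q in kg/kg and Δp in Pa (1 kg/m² of water = 1 mm).
Layer 1020–740 hPa: Δp = 280 hPa = 28000 Pa, q̄ = 0.0154 kg/kg → 0.0154 × 28000 / 9.8 = 44.00 mm
Layer 740–570 hPa: Δp = 170 hPa = 17000 Pa, q̄ = 0.00977 kg/kg → 0.00977 × 17000 / 9.8 = 16.95 mm
Layer 570–250 hPa: Δp = 320 hPa = 32000 Pa, q̄ = 0.00117 kg/kg → 0.00117 × 32000 / 9.8 = 3.82 mm
PW = 44.00 + 16.95 + 3.82 = 64.77 ≈ 64.8 mm.

PW ≈ 64.8 mm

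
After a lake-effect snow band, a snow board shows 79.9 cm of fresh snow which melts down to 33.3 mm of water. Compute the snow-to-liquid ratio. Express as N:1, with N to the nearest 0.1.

ratio ≈ 24.0

Ratio = snow depth / SWE = 799 mm / 33.3 mm = 24.0, i.e. 24.0:1.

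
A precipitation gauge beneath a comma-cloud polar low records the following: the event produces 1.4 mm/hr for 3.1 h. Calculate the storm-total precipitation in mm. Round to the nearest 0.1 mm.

total ≈ 4.3 mm

Total = Σ Rᵢ Δtᵢ = 1.4 × 3.1
      = 4.34 = 4.3 mm.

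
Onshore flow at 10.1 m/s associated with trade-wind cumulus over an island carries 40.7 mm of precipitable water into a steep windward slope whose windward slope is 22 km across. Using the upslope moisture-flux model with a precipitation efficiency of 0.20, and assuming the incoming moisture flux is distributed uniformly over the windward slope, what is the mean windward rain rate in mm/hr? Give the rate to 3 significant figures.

R ≈ 13.5 mm/hr

Incoming column moisture flux per unit ridge length: F = V × PW = 10.1 × 40.7 = 411.07 mm·m/s.
Spread over the 22 km slope with efficiency ε = 0.20: R = ε·F/W = 0.20 × 411.07 / 22000 m = 3.737e-03 mm/s.
R = 3.737e-03 × 3600 = 13.5 mm/hr.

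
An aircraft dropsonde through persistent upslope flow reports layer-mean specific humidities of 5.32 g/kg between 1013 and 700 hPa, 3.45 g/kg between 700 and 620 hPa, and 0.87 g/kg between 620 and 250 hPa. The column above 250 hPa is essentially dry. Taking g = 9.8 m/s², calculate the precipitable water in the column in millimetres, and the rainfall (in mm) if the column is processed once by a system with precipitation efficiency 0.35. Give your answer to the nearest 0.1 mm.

Precipitable water is the column-integrated vapour mass per unit area: PW = (1/g) Σ q̄ Δp, with q in kg/kg and Δp in Pa (1 kg/m² of water = 1 mm).
Layer 1013–700 hPa: Δp = 313 hPa = 31300 Pa, q̄ = 0.00532 kg/kg → 0.00532 × 31300 / 9.8 = 16.99 mm
Layer 700–620 hPa: Δp = 80 hPa = 8000 Pa, q̄ = 0.00345 kg/kg → 0.00345 × 8000 / 9.8 = 2.82 mm
Layer 620–250 hPa: Δp = 370 hPa = 37000 Pa, q̄ = 0.00087 kg/kg → 0.00087 × 37000 / 9.8 = 3.28 mm
PW = 16.99 + 2.82 + 3.28 = 23.09 ≈ 23.1 mm.
Rainfall = ε × PW = 0.35 × 23.1 = 8.1 mm.

PW ≈ 23.1 mm; rainfall ≈ 8.1 mm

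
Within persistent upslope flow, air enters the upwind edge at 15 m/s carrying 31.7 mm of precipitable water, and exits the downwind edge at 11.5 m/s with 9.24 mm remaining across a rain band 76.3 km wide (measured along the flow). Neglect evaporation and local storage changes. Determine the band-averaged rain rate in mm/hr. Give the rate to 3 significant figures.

R ≈ 17.4 mm/hr

Column moisture flux per unit crosswind length is F = V × PW.
Inflow: F_in = 15 × 31.7 = 475.5 mm·m/s
Outflow: F_out = 11.5 × 9.24 = 106.26 mm·m/s
Steady-state rate R = (F_in − F_out)/L = (475.5 − 106.26) / 76300 m = 4.839e-03 mm/s.
R = 4.839e-03 × 3600 = 17.4 mm/hr.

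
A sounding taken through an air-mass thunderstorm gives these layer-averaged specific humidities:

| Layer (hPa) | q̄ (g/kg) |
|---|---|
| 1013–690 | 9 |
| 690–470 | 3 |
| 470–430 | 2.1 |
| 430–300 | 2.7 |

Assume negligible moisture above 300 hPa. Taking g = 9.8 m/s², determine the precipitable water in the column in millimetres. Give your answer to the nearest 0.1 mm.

PW ≈ 40.8 mm

Precipitable water is the column-integrated vapour mass per unit area: PW = (1/g) Σ q̄ Δp, with q in kg/kg and Δp in Pa (1 kg/m² of water = 1 mm).
Layer 1013–690 hPa: Δp = 323 hPa = 32300 Pa, q̄ = 0.009 kg/kg → 0.009 × 32300 / 9.8 = 29.66 mm
Layer 690–470 hPa: Δp = 220 hPa = 22000 Pa, q̄ = 0.003 kg/kg → 0.003 × 22000 / 9.8 = 6.73 mm
Layer 470–430 hPa: Δp = 40 hPa = 4000 Pa, q̄ = 0.0021 kg/kg → 0.0021 × 4000 / 9.8 = 0.86 mm
Layer 430–300 hPa: Δp = 130 hPa = 13000 Pa, q̄ = 0.0027 kg/kg → 0.0027 × 13000 / 9.8 = 3.58 mm
PW = 29.66 + 6.73 + 0.86 + 3.58 = 40.83 ≈ 40.8 mm.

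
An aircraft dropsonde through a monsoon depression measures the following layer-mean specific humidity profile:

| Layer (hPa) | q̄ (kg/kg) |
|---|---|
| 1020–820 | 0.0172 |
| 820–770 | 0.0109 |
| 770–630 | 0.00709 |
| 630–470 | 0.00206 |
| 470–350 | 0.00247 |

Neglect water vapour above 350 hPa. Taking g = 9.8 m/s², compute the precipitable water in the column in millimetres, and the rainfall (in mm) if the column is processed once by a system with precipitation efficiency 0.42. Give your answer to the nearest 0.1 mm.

Precipitable water is the column-integrated vapour mass per unit area: PW = (1/g) Σ q̄ Δp, with q in kg/kg and Δp in Pa (1 kg/m² of water = 1 mm).
Layer 1020–820 hPa: Δp = 200 hPa = 20000 Pa, q̄ = 0.0172 kg/kg → 0.0172 × 20000 / 9.8 = 35.10 mm
Layer 820–770 hPa: Δp = 50 hPa = 5000 Pa, q̄ = 0.0109 kg/kg → 0.0109 × 5000 / 9.8 = 5.56 mm
Layer 770–630 hPa: Δp = 140 hPa = 14000 Pa, q̄ = 0.00709 kg/kg → 0.00709 × 14000 / 9.8 = 10.13 mm
Layer 630–470 hPa: Δp = 160 hPa = 16000 Pa, q̄ = 0.00206 kg/kg → 0.00206 × 16000 / 9.8 = 3.36 mm
Layer 470–350 hPa: Δp = 120 hPa = 12000 Pa, q̄ = 0.00247 kg/kg → 0.00247 × 12000 / 9.8 = 3.02 mm
PW = 35.10 + 5.56 + 10.13 + 3.36 + 3.02 = 57.17 ≈ 57.2 mm.
Rainfall = ε × PW = 0.42 × 57.2 = 24.0 mm.

PW ≈ 57.2 mm; rainfall ≈ 24.0 mm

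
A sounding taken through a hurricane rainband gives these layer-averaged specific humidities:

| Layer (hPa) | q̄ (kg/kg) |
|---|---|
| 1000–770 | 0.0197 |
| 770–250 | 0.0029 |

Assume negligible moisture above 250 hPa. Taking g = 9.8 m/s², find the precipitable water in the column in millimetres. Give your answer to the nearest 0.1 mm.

PW ≈ 61.6 mm

Precipitable water is the column-integrated vapour mass per unit area: PW = (1/g) Σ q̄ Δp, with q in kg/kg and Δp in Pa (1 kg/m² of water = 1 mm).
Layer 1000–770 hPa: Δp = 230 hPa = 23000 Pa, q̄ = 0.0197 kg/kg → 0.0197 × 23000 / 9.8 = 46.23 mm
Layer 770–250 hPa: Δp = 520 hPa = 52000 Pa, q̄ = 0.0029 kg/kg → 0.0029 × 52000 / 9.8 = 15.39 mm
PW = 46.23 + 15.39 = 61.62 ≈ 61.6 mm.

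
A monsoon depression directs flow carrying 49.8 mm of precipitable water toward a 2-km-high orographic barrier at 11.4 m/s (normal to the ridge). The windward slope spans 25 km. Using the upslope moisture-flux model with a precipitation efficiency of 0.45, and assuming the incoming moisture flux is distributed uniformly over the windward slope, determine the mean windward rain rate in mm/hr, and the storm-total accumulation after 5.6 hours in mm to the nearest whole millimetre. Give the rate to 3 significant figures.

R ≈ 36.8 mm/hr; total ≈ 206 mm

Incoming column moisture flux per unit ridge length: F = V × PW = 11.4 × 49.8 = 567.72 mm·m/s.
Spread over the 25 km slope with efficiency ε = 0.45: R = ε·F/W = 0.45 × 567.72 / 25000 m = 1.022e-02 mm/s.
R = 1.022e-02 × 3600 = 36.8 mm/hr.
Over 5.6 h: total = 36.8 × 5.6 = 206.08 ≈ 206 mm.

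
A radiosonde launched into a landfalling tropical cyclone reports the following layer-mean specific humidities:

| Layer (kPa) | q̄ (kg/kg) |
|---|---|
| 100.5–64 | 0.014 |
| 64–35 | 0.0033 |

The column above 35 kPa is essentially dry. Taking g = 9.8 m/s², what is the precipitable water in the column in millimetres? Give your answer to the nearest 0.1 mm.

Precipitable water is the column-integrated vapour mass per unit area: PW = (1/g) Σ q̄ Δp, with q in kg/kg and Δp in Pa (1 kg/m² of water = 1 mm).
Layer 100.5–64 kPa: Δp = 365 hPa = 36500 Pa, q̄ = 0.014 kg/kg → 0.014 × 36500 / 9.8 = 52.14 mm
Layer 64–35 kPa: Δp = 290 hPa = 29000 Pa, q̄ = 0.0033 kg/kg → 0.0033 × 29000 / 9.8 = 9.77 mm
PW = 52.14 + 9.77 = 61.91 ≈ 61.9 mm.

PW ≈ 61.9 mm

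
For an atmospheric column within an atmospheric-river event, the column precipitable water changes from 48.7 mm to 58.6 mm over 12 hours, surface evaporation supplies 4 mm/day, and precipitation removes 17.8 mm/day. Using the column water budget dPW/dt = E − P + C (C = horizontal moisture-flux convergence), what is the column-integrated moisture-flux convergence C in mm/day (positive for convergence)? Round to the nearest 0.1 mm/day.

dPW/dt = (58.6 − 48.7) mm / (12/24 day) = +19.800 mm/day.
C = dPW/dt − E + P = (+19.800) − 4 + 17.8 = 33.6 mm/day.

C ≈ 33.6 mm/day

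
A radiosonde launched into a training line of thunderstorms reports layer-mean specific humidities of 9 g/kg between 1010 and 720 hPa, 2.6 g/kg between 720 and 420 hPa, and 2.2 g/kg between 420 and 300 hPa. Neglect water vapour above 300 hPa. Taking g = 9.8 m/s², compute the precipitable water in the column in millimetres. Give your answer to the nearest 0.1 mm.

PW ≈ 37.3 mm

Precipitable water is the column-integrated vapour mass per unit area: PW = (1/g) Σ q̄ Δp, with q in kg/kg and Δp in Pa (1 kg/m² of water = 1 mm).
Layer 1010–720 hPa: Δp = 290 hPa = 29000 Pa, q̄ = 0.009 kg/kg → 0.009 × 29000 / 9.8 = 26.63 mm
Layer 720–420 hPa: Δp = 300 hPa = 30000 Pa, q̄ = 0.0026 kg/kg → 0.0026 × 30000 / 9.8 = 7.96 mm
Layer 420–300 hPa: Δp = 120 hPa = 12000 Pa, q̄ = 0.0022 kg/kg → 0.0022 × 12000 / 9.8 = 2.69 mm
PW = 26.63 + 7.96 + 2.69 = 37.28 ≈ 37.3 mm.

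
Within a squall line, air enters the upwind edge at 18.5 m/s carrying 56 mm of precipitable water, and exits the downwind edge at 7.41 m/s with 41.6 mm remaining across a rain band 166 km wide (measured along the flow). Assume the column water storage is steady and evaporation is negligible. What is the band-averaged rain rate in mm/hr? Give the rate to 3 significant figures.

R ≈ 15.8 mm/hr

Column moisture flux per unit crosswind length is F = V × PW.
Inflow: F_in = 18.5 × 56 = 1036 mm·m/s
Outflow: F_out = 7.41 × 41.6 = 308.256 mm·m/s
Steady-state rate R = (F_in − F_out)/L = (1036 − 308.256) / 166000 m = 4.384e-03 mm/s.
R = 4.384e-03 × 3600 = 15.8 mm/hr.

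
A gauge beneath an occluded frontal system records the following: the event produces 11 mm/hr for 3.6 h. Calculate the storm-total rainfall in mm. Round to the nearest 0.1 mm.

Total = Σ Rᵢ Δtᵢ = 11 × 3.6
      = 39.6 = 39.6 mm.

total ≈ 39.6 mm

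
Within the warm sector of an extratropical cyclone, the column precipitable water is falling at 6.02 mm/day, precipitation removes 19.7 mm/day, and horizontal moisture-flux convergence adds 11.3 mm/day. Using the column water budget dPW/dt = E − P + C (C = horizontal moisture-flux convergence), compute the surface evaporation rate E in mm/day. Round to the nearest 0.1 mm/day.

dPW/dt = -6.02 mm/day.
E = dPW/dt + P − C = (-6.02) + 19.7 − (11.3) = 2.4 mm/day.

E ≈ 2.4 mm/day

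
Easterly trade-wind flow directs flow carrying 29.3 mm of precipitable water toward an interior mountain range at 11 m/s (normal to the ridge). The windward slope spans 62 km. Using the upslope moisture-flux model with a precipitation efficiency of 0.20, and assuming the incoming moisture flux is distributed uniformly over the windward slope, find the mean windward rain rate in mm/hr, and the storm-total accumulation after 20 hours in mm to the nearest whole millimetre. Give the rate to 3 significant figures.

R ≈ 3.74 mm/hr; total ≈ 75 mm

Incoming column moisture flux per unit ridge length: F = V × PW = 11 × 29.3 = 322.3 mm·m/s.
Spread over the 62 km slope with efficiency ε = 0.20: R = ε·F/W = 0.20 × 322.3 / 62000 m = 1.040e-03 mm/s.
R = 1.040e-03 × 3600 = 3.74 mm/hr.
Over 20 h: total = 3.74 × 20 = 74.8 ≈ 75 mm.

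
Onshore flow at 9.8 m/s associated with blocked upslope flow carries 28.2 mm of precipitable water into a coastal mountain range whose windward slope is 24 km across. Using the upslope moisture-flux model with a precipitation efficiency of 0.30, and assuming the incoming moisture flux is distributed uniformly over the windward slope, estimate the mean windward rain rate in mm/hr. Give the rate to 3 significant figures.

R ≈ 12.4 mm/hr

Incoming column moisture flux per unit ridge length: F = V × PW = 9.8 × 28.2 = 276.36 mm·m/s.
Spread over the 24 km slope with efficiency ε = 0.30: R = ε·F/W = 0.30 × 276.36 / 24000 m = 3.455e-03 mm/s.
R = 3.455e-03 × 3600 = 12.4 mm/hr.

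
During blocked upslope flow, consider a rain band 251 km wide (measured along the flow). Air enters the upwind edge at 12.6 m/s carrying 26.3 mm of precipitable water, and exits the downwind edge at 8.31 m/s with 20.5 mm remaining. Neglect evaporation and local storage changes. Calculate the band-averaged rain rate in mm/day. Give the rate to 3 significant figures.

R ≈ 55.4 mm/day

Column moisture flux per unit crosswind length is F = V × PW.
Inflow: F_in = 12.6 × 26.3 = 331.38 mm·m/s
Outflow: F_out = 8.31 × 20.5 = 170.355 mm·m/s
Steady-state rate R = (F_in − F_out)/L = (331.38 − 170.355) / 251000 m = 6.415e-04 mm/s.
R = 6.415e-04 × 3600 × 24 = 55.4 mm/day.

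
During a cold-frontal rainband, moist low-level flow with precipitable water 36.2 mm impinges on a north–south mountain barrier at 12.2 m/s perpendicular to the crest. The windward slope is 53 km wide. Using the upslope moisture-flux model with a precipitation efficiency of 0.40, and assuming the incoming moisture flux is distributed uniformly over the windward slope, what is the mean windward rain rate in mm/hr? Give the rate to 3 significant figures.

R ≈ 12.0 mm/hr

Incoming column moisture flux per unit ridge length: F = V × PW = 12.2 × 36.2 = 441.64 mm·m/s.
Spread over the 53 km slope with efficiency ε = 0.40: R = ε·F/W = 0.40 × 441.64 / 53000 m = 3.333e-03 mm/s.
R = 3.333e-03 × 3600 = 12.0 mm/hr.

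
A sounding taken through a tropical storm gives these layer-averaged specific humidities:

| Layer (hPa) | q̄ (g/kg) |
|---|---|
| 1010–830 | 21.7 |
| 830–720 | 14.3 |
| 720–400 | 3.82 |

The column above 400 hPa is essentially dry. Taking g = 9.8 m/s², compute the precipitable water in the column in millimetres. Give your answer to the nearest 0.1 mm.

PW ≈ 68.4 mm

Precipitable water is the column-integrated vapour mass per unit area: PW = (1/g) Σ q̄ Δp, with q in kg/kg and Δp in Pa (1 kg/m² of water = 1 mm).
Layer 1010–830 hPa: Δp = 180 hPa = 18000 Pa, q̄ = 0.0217 kg/kg → 0.0217 × 18000 / 9.8 = 39.86 mm
Layer 830–720 hPa: Δp = 110 hPa = 11000 Pa, q̄ = 0.0143 kg/kg → 0.0143 × 11000 / 9.8 = 16.05 mm
Layer 720–400 hPa: Δp = 320 hPa = 32000 Pa, q̄ = 0.00382 kg/kg → 0.00382 × 32000 / 9.8 = 12.47 mm
PW = 39.86 + 16.05 + 12.47 = 68.38 ≈ 68.4 mm.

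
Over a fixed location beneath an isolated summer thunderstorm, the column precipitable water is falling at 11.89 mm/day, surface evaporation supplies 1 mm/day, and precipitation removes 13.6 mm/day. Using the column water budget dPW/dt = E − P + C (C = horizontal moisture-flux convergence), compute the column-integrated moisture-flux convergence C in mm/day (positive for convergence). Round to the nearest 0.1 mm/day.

dPW/dt = -11.89 mm/day.
C = dPW/dt − E + P = (-11.89) − 1 + 13.6 = 0.7 mm/day.

C ≈ 0.7 mm/day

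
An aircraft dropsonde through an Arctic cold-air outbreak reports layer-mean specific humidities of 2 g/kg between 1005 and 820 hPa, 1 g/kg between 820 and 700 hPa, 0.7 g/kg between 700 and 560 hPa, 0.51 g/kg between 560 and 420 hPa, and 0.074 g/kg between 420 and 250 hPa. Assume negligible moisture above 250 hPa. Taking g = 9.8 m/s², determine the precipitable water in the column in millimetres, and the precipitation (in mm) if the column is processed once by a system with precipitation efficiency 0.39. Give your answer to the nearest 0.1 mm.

Precipitable water is the column-integrated vapour mass per unit area: PW = (1/g) Σ q̄ Δp, with q in kg/kg and Δp in Pa (1 kg/m² of water = 1 mm).
Layer 1005–820 hPa: Δp = 185 hPa = 18500 Pa, q̄ = 0.002 kg/kg → 0.002 × 18500 / 9.8 = 3.78 mm
Layer 820–700 hPa: Δp = 120 hPa = 12000 Pa, q̄ = 0.001 kg/kg → 0.001 × 12000 / 9.8 = 1.22 mm
Layer 700–560 hPa: Δp = 140 hPa = 14000 Pa, q̄ = 0.0007 kg/kg → 0.0007 × 14000 / 9.8 = 1.00 mm
Layer 560–420 hPa: Δp = 140 hPa = 14000 Pa, q̄ = 0.00051 kg/kg → 0.00051 × 14000 / 9.8 = 0.73 mm
Layer 420–250 hPa: Δp = 170 hPa = 17000 Pa, q̄ = 7.4e-05 kg/kg → 7.4e-05 × 17000 / 9.8 = 0.13 mm
PW = 3.78 + 1.22 + 1.00 + 0.73 + 0.13 = 6.86 ≈ 6.9 mm.
Precipitation = ε × PW = 0.39 × 6.9 = 2.7 mm.

PW ≈ 6.9 mm; precipitation ≈ 2.7 mm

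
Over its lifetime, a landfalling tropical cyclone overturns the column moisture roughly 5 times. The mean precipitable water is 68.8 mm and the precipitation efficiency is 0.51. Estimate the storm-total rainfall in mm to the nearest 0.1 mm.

Each cycle deposits ε × PW = 0.51 × 68.8 = 35.088 mm.
Over 5 cycles: 5 × 35.088 = 175.4 mm.

rainfall ≈ 175.4 mm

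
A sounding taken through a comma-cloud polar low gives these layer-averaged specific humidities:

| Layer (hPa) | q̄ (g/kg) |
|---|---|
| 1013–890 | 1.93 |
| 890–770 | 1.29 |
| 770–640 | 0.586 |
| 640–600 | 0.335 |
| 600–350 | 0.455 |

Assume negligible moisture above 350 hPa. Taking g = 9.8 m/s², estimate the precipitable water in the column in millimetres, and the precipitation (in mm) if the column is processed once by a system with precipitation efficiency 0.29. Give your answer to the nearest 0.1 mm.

Precipitable water is the column-integrated vapour mass per unit area: PW = (1/g) Σ q̄ Δp, with q in kg/kg and Δp in Pa (1 kg/m² of water = 1 mm).
Layer 1013–890 hPa: Δp = 123 hPa = 12300 Pa, q̄ = 0.00193 kg/kg → 0.00193 × 12300 / 9.8 = 2.42 mm
Layer 890–770 hPa: Δp = 120 hPa = 12000 Pa, q̄ = 0.00129 kg/kg → 0.00129 × 12000 / 9.8 = 1.58 mm
Layer 770–640 hPa: Δp = 130 hPa = 13000 Pa, q̄ = 0.000586 kg/kg → 0.000586 × 13000 / 9.8 = 0.78 mm
Layer 640–600 hPa: Δp = 40 hPa = 4000 Pa, q̄ = 0.000335 kg/kg → 0.000335 × 4000 / 9.8 = 0.14 mm
Layer 600–350 hPa: Δp = 250 hPa = 25000 Pa, q̄ = 0.000455 kg/kg → 0.000455 × 25000 / 9.8 = 1.16 mm
PW = 2.42 + 1.58 + 0.78 + 0.14 + 1.16 = 6.08 ≈ 6.1 mm.
Precipitation = ε × PW = 0.29 × 6.1 = 1.8 mm.

PW ≈ 6.1 mm; precipitation ≈ 1.8 mm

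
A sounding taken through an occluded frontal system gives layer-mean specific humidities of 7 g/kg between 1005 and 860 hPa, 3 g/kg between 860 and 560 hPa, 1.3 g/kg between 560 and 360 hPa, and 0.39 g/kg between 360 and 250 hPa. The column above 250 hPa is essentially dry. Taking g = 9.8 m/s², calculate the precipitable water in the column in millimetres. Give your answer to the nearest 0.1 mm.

Precipitable water is the column-integrated vapour mass per unit area: PW = (1/g) Σ q̄ Δp, with q in kg/kg and Δp in Pa (1 kg/m² of water = 1 mm).
Layer 1005–860 hPa: Δp = 145 hPa = 14500 Pa, q̄ = 0.007 kg/kg → 0.007 × 14500 / 9.8 = 10.36 mm
Layer 860–560 hPa: Δp = 300 hPa = 30000 Pa, q̄ = 0.003 kg/kg → 0.003 × 30000 / 9.8 = 9.18 mm
Layer 560–360 hPa: Δp = 200 hPa = 20000 Pa, q̄ = 0.0013 kg/kg → 0.0013 × 20000 / 9.8 = 2.65 mm
Layer 360–250 hPa: Δp = 110 hPa = 11000 Pa, q̄ = 0.00039 kg/kg → 0.00039 × 11000 / 9.8 = 0.44 mm
PW = 10.36 + 9.18 + 2.65 + 0.44 = 22.63 ≈ 22.6 mm.

PW ≈ 22.6 mm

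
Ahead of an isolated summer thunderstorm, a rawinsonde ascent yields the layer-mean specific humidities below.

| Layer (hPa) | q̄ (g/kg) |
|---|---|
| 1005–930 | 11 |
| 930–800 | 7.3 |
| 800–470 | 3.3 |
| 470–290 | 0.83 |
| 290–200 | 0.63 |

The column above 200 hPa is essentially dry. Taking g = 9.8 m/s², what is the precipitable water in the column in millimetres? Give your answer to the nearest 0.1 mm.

Precipitable water is the column-integrated vapour mass per unit area: PW = (1/g) Σ q̄ Δp, with q in kg/kg and Δp in Pa (1 kg/m² of water = 1 mm).
Layer 1005–930 hPa: Δp = 75 hPa = 7500 Pa, q̄ = 0.011 kg/kg → 0.011 × 7500 / 9.8 = 8.42 mm
Layer 930–800 hPa: Δp = 130 hPa = 13000 Pa, q̄ = 0.0073 kg/kg → 0.0073 × 13000 / 9.8 = 9.68 mm
Layer 800–470 hPa: Δp = 330 hPa = 33000 Pa, q̄ = 0.0033 kg/kg → 0.0033 × 33000 / 9.8 = 11.11 mm
Layer 470–290 hPa: Δp = 180 hPa = 18000 Pa, q̄ = 0.00083 kg/kg → 0.00083 × 18000 / 9.8 = 1.52 mm
Layer 290–200 hPa: Δp = 90 hPa = 9000 Pa, q̄ = 0.00063 kg/kg → 0.00063 × 9000 / 9.8 = 0.58 mm
PW = 8.42 + 9.68 + 11.11 + 1.52 + 0.58 = 31.31 ≈ 31.3 mm.

PW ≈ 31.3 mm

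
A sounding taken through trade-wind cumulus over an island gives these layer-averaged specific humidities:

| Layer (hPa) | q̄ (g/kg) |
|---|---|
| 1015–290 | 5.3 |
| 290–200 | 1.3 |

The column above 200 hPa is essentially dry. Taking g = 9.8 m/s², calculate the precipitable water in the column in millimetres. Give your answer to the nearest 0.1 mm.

Precipitable water is the column-integrated vapour mass per unit area: PW = (1/g) Σ q̄ Δp, with q in kg/kg and Δp in Pa (1 kg/m² of water = 1 mm).
Layer 1015–290 hPa: Δp = 725 hPa = 72500 Pa, q̄ = 0.0053 kg/kg → 0.0053 × 72500 / 9.8 = 39.21 mm
Layer 290–200 hPa: Δp = 90 hPa = 9000 Pa, q̄ = 0.0013 kg/kg → 0.0013 × 9000 / 9.8 = 1.19 mm
PW = 39.21 + 1.19 = 40.40 ≈ 40.4 mm.

PW ≈ 40.4 mm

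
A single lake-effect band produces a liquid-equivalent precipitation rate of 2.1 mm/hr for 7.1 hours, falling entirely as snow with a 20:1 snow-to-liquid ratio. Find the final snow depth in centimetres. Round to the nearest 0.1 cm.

snow depth ≈ 29.8 cm

Liquid-equivalent depth = 2.1 × 7.1 = 14.91 mm.
Snow depth = 14.91 mm × 20 = 298.2 mm = 29.8 cm.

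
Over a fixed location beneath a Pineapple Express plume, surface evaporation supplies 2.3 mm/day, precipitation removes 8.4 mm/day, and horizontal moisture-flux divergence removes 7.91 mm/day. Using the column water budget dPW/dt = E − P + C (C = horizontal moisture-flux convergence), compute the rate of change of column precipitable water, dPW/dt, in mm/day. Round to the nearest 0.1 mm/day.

dPW/dt ≈ -14.0 mm/day

dPW/dt = E − P + C = 2.3 − 8.4 + (-7.91) = -14.0 mm/day.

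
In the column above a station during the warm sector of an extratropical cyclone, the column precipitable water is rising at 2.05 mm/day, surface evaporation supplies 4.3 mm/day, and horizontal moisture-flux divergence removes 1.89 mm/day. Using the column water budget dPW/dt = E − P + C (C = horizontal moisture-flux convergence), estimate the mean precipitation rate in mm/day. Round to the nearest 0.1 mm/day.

dPW/dt = +2.05 mm/day.
P = E + C − dPW/dt = 4.3 + (-1.89) − (+2.05) = 0.4 mm/day.

P ≈ 0.4 mm/day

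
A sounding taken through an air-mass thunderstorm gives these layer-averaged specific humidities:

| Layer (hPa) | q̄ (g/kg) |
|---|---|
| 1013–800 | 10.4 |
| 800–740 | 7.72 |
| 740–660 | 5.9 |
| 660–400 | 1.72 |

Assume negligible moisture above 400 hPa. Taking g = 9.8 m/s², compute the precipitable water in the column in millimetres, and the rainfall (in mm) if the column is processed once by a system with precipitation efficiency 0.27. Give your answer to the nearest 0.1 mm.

Precipitable water is the column-integrated vapour mass per unit area: PW = (1/g) Σ q̄ Δp, with q in kg/kg and Δp in Pa (1 kg/m² of water = 1 mm).
Layer 1013–800 hPa: Δp = 213 hPa = 21300 Pa, q̄ = 0.0104 kg/kg → 0.0104 × 21300 / 9.8 = 22.60 mm
Layer 800–740 hPa: Δp = 60 hPa = 6000 Pa, q̄ = 0.00772 kg/kg → 0.00772 × 6000 / 9.8 = 4.73 mm
Layer 740–660 hPa: Δp = 80 hPa = 8000 Pa, q̄ = 0.0059 kg/kg → 0.0059 × 8000 / 9.8 = 4.82 mm
Layer 660–400 hPa: Δp = 260 hPa = 26000 Pa, q̄ = 0.00172 kg/kg → 0.00172 × 26000 / 9.8 = 4.56 mm
PW = 22.60 + 4.73 + 4.82 + 4.56 = 36.71 ≈ 36.7 mm.
Rainfall = ε × PW = 0.27 × 36.7 = 9.9 mm.

PW ≈ 36.7 mm; rainfall ≈ 9.9 mm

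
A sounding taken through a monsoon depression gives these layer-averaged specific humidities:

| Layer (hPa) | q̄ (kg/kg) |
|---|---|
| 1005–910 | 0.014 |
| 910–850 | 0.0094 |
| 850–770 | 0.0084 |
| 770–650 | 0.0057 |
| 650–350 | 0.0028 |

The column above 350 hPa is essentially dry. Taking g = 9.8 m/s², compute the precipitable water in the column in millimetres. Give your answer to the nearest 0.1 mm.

Precipitable water is the column-integrated vapour mass per unit area: PW = (1/g) Σ q̄ Δp, with q in kg/kg and Δp in Pa (1 kg/m² of water = 1 mm).
Layer 1005–910 hPa: Δp = 95 hPa = 9500 Pa, q̄ = 0.014 kg/kg → 0.014 × 9500 / 9.8 = 13.57 mm
Layer 910–850 hPa: Δp = 60 hPa = 6000 Pa, q̄ = 0.0094 kg/kg → 0.0094 × 6000 / 9.8 = 5.76 mm
Layer 850–770 hPa: Δp = 80 hPa = 8000 Pa, q̄ = 0.0084 kg/kg → 0.0084 × 8000 / 9.8 = 6.86 mm
Layer 770–650 hPa: Δp = 120 hPa = 12000 Pa, q̄ = 0.0057 kg/kg → 0.0057 × 12000 / 9.8 = 6.98 mm
Layer 650–350 hPa: Δp = 300 hPa = 30000 Pa, q̄ = 0.0028 kg/kg → 0.0028 × 30000 / 9.8 = 8.57 mm
PW = 13.57 + 5.76 + 6.86 + 6.98 + 8.57 = 41.74 ≈ 41.7 mm.

PW ≈ 41.7 mm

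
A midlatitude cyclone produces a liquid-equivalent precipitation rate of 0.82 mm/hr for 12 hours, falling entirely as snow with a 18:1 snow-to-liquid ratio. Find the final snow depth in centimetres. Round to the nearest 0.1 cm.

snow depth ≈ 17.7 cm

Liquid-equivalent depth = 0.82 × 12 = 9.84 mm.
Snow depth = 9.84 mm × 18 = 177.12 mm = 17.7 cm.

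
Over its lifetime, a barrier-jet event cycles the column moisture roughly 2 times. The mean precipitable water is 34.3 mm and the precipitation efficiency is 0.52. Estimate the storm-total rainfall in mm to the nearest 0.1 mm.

rainfall ≈ 35.7 mm

Each cycle deposits ε × PW = 0.52 × 34.3 = 17.836 mm.
Over 2 cycles: 2 × 17.836 = 35.7 mm.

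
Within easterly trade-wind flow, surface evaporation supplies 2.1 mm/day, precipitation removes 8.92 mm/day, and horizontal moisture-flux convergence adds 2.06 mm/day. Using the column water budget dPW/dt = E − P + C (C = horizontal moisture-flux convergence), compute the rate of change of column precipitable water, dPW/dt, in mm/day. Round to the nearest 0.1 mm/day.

dPW/dt = E − P + C = 2.1 − 8.92 + (2.06) = -4.8 mm/day.

dPW/dt ≈ -4.8 mm/day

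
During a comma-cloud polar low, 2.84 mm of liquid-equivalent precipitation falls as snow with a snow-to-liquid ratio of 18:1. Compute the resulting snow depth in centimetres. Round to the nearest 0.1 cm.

snow depth ≈ 5.1 cm

Snow depth = liquid × ratio = 2.84 mm × 18 = 51.12 mm = 5.1 cm.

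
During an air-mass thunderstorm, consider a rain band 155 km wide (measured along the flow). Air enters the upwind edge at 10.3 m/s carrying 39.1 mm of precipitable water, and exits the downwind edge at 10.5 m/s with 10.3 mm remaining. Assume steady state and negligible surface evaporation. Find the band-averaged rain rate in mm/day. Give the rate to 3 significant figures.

Column moisture flux per unit crosswind length is F = V × PW.
Inflow: F_in = 10.3 × 39.1 = 402.73 mm·m/s
Outflow: F_out = 10.5 × 10.3 = 108.15 mm·m/s
Steady-state rate R = (F_in − F_out)/L = (402.73 − 108.15) / 155000 m = 1.901e-03 mm/s.
R = 1.901e-03 × 3600 × 24 = 164 mm/day.

R ≈ 164 mm/day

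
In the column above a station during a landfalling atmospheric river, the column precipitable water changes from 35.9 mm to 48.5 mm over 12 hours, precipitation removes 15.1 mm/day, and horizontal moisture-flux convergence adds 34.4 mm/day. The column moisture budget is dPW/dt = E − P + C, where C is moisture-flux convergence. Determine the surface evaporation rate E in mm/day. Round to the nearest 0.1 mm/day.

E ≈ 5.9 mm/day

dPW/dt = (48.5 − 35.9) mm / (12/24 day) = +25.200 mm/day.
E = dPW/dt + P − C = (+25.200) + 15.1 − (34.4) = 5.9 mm/day.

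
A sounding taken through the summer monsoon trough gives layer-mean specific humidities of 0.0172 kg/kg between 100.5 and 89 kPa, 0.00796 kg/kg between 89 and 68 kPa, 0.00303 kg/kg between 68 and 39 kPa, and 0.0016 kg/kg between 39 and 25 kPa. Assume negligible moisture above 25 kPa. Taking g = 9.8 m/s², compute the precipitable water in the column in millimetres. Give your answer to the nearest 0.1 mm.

PW ≈ 48.5 mm

Precipitable water is the column-integrated vapour mass per unit area: PW = (1/g) Σ q̄ Δp, with q in kg/kg and Δp in Pa (1 kg/m² of water = 1 mm).
Layer 100.5–89 kPa: Δp = 115 hPa = 11500 Pa, q̄ = 0.0172 kg/kg → 0.0172 × 11500 / 9.8 = 20.18 mm
Layer 89–68 kPa: Δp = 210 hPa = 21000 Pa, q̄ = 0.00796 kg/kg → 0.00796 × 21000 / 9.8 = 17.06 mm
Layer 68–39 kPa: Δp = 290 hPa = 29000 Pa, q̄ = 0.00303 kg/kg → 0.00303 × 29000 / 9.8 = 8.97 mm
Layer 39–25 kPa: Δp = 140 hPa = 14000 Pa, q̄ = 0.0016 kg/kg → 0.0016 × 14000 / 9.8 = 2.29 mm
PW = 20.18 + 17.06 + 8.97 + 2.29 = 48.50 ≈ 48.5 mm.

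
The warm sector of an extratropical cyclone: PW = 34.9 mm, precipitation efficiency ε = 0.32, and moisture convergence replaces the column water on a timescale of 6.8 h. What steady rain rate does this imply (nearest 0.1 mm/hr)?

R ≈ 1.6 mm/hr

Each overturning extracts ε × PW = 0.32 × 34.9 = 11.168 mm.
Rate = ε·PW / τ = 11.168 / 6.8 h = 1.6 mm/hr.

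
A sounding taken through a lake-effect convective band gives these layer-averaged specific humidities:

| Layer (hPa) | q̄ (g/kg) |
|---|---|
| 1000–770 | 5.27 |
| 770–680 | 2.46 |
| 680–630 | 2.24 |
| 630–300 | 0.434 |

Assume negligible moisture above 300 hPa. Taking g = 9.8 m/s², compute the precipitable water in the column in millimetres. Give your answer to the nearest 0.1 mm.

Precipitable water is the column-integrated vapour mass per unit area: PW = (1/g) Σ q̄ Δp, with q in kg/kg and Δp in Pa (1 kg/m² of water = 1 mm).
Layer 1000–770 hPa: Δp = 230 hPa = 23000 Pa, q̄ = 0.00527 kg/kg → 0.00527 × 23000 / 9.8 = 12.37 mm
Layer 770–680 hPa: Δp = 90 hPa = 9000 Pa, q̄ = 0.00246 kg/kg → 0.00246 × 9000 / 9.8 = 2.26 mm
Layer 680–630 hPa: Δp = 50 hPa = 5000 Pa, q̄ = 0.00224 kg/kg → 0.00224 × 5000 / 9.8 = 1.14 mm
Layer 630–300 hPa: Δp = 330 hPa = 33000 Pa, q̄ = 0.000434 kg/kg → 0.000434 × 33000 / 9.8 = 1.46 mm
PW = 12.37 + 2.26 + 1.14 + 1.46 = 17.23 ≈ 17.2 mm.

PW ≈ 17.2 mm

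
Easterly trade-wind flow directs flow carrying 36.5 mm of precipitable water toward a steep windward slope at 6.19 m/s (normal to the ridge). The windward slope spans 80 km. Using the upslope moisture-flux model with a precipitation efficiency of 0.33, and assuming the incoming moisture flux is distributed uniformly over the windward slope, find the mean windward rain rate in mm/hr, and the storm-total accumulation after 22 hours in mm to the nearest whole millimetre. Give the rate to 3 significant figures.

R ≈ 3.36 mm/hr; total ≈ 74 mm

Incoming column moisture flux per unit ridge length: F = V × PW = 6.19 × 36.5 = 225.935 mm·m/s.
Spread over the 80 km slope with efficiency ε = 0.33: R = ε·F/W = 0.33 × 225.935 / 80000 m = 9.320e-04 mm/s.
R = 9.320e-04 × 3600 = 3.36 mm/hr.
Over 22 h: total = 3.36 × 22 = 73.92 ≈ 74 mm.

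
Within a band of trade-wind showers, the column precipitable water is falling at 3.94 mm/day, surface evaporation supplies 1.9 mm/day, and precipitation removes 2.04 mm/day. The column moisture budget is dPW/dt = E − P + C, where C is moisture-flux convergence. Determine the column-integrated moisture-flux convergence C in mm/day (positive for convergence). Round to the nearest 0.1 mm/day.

dPW/dt = -3.94 mm/day.
C = dPW/dt − E + P = (-3.94) − 1.9 + 2.04 = -3.8 mm/day.

C ≈ -3.8 mm/day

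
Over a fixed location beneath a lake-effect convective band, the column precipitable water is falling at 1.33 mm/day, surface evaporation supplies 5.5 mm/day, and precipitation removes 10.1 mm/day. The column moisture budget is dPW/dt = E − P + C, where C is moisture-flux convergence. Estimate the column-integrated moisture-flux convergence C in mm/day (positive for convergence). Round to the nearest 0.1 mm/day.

dPW/dt = -1.33 mm/day.
C = dPW/dt − E + P = (-1.33) − 5.5 + 10.1 = 3.3 mm/day.

C ≈ 3.3 mm/day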